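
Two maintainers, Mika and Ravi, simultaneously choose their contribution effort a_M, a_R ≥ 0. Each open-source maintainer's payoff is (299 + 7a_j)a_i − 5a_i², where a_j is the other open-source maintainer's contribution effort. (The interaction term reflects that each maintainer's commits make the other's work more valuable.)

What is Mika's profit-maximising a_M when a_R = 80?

85.9

Mika's payoff is (299 + 7a_R)a_M − 5a_M².
∂π/∂a_M = 299 + 7a_R − 10a_M = 0, so a_M = 29.9 + 0.7a_R.
At a_R = 80: a_M = 29.9 + 0.7·80 = 85.9.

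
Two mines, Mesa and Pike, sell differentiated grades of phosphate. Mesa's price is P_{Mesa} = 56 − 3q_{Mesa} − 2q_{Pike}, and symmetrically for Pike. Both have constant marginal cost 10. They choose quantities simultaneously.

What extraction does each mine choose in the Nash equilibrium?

5.75

Mine Mesa's profit: π = q_{Mesa}(56 − 3q_{Mesa} − 2q_{Pike}) − 10q_{Mesa}.
∂π/∂q_{Mesa} = 46 − 6q_{Mesa} − 2q_{Pike} = 0 ⇒ q_{Mesa} = 23/3 − (1/3)q_{Pike}.
By symmetry q_{Pike} = q_{Mesa}; substituting into the reaction function, (4/3)q_{Mesa} = 23/3 and q_{Mesa} = 5.75.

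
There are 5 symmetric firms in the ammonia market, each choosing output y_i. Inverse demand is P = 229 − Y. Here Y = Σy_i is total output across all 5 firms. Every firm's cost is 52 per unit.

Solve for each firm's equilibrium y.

A representative firm's profit is π_i = y_i(229 − Y) − 52y_i, with Y = y_i + Σ_{j≠i} y_j.
First-order condition: 177 − 2y_i − Σ_{j≠i} y_j = 0.
With identical firms, set every y_j = y: then 177 − 2y − 4y = 0, i.e. y = 177/6 = 29.5.

29.5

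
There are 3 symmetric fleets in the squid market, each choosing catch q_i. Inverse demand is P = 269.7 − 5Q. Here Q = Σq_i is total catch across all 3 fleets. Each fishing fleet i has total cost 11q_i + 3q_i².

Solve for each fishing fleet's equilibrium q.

A representative fishing fleet's profit is π_i = q_i(269.7 − 5Q) − 11q_i − 3q_i², with Q = q_i + Σ_{j≠i} q_j.
First-order condition: 258.7 − 16q_i − 5Σ_{j≠i} q_j = 0.
In a symmetric equilibrium every fishing fleet chooses the same q, so Σ_{j≠i} q_j = 2q. The condition becomes 258.7 − 26q = 0, giving q = 258.7/26 = 9.95.

9.95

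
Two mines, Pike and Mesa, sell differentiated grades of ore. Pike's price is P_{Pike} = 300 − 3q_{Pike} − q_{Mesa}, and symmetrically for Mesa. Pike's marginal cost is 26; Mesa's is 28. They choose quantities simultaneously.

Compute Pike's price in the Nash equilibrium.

143.6

Mine Pike's profit: π = q_{Pike}(300 − 3q_{Pike} − q_{Mesa}) − 26q_{Pike}.
∂π/∂q_{Pike} = 274 − 6q_{Pike} − q_{Mesa} = 0 ⇒ q_{Pike} = 137/3 − (1/6)q_{Mesa}.
Similarly q_{Mesa} = 136/3 − (1/6)q_{Pike}.
Substituting the second reaction function into the first: q_{Pike} = 137/3 − (1/6)(136/3 − (1/6)q_{Pike}), which gives (35/36)q_{Pike} = 343/9 ⇒ q_{Pike} = 39.2.
Then q_{Mesa} = 136/3 − (1/6)·39.2 = 38.8.
P_{Pike} = 300 − 3·39.2 − 38.8 = 143.6.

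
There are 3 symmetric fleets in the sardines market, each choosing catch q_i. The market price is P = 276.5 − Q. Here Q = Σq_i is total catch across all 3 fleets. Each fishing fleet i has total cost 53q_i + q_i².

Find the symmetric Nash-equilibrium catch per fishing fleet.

37.25

A representative fishing fleet's profit is π_i = q_i(276.5 − Q) − 53q_i − q_i², with Q = q_i + Σ_{j≠i} q_j.
First-order condition: 223.5 − 4q_i − Σ_{j≠i} q_j = 0.
Imposing symmetry (q_j = q for all j) turns Σ_{j≠i} q_j into 2q, so 223.5 = 6q and q = 37.25.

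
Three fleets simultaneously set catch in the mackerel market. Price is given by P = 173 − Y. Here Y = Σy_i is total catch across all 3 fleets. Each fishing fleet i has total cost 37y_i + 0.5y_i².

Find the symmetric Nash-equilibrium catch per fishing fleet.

A representative fishing fleet's profit is π_i = y_i(173 − Y) − 37y_i − 0.5y_i², with Y = y_i + Σ_{j≠i} y_j.
First-order condition: 136 − 3y_i − Σ_{j≠i} y_j = 0.
With identical fishing fleets, set every y_j = y: then 136 − 3y − 2y = 0, i.e. y = 136/5 = 27.2.

27.2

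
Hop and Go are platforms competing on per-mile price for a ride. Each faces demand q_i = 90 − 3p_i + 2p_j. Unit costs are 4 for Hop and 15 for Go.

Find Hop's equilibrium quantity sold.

70.6875

Hop's profit: π = (p_{Hop} − 4)(90 − 3p_{Hop} + 2p_{Go}).
∂π/∂p_{Hop} = 102 − 6p_{Hop} + 2p_{Go} = 0 ⇒ p_{Hop} = 17 + (1/3)p_{Go}.
Similarly p_{Go} = 22.5 + (1/3)p_{Hop}.
Plugging p_{Go} into Hop's best response: p_{Hop} = 17 + (1/3)(22.5 + (1/3)p_{Hop}) ⇒ (8/9)p_{Hop} = 24.5, so p_{Hop} = 27.5625.
Then p_{Go} = 22.5 + (1/3)·27.5625 = 31.6875.
q_{Hop} = 90 − 3·27.5625 + 2·31.6875 = 70.6875.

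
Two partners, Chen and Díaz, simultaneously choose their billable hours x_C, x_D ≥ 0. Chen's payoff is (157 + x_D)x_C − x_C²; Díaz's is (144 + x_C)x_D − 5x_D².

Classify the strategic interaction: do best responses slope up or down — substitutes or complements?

Expanding Chen's payoff: 157x_C + x_Dx_C − x_C².
∂π/∂x_C = 157 + x_D − 2x_C = 0, so x_C = 78.5 + 0.5x_D.
The best-response slope dx_C/dx_D = 0.5 > 0: the reaction function is upward-sloping, so the choices are strategic complements.

strategic complements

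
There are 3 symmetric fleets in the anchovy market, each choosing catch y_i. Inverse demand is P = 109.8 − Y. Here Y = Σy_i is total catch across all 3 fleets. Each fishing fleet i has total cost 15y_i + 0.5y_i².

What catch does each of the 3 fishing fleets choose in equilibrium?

18.96

A representative fishing fleet's profit is π_i = y_i(109.8 − Y) − 15y_i − 0.5y_i², with Y = y_i + Σ_{j≠i} y_j.
First-order condition: 94.8 − 3y_i − Σ_{j≠i} y_j = 0.
With identical fishing fleets, set every y_j = y: then 94.8 − 3y − 2y = 0, i.e. y = 94.8/5 = 18.96.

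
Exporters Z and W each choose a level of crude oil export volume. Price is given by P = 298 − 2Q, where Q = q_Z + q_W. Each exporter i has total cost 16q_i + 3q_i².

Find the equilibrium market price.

204

Exporter Z's profit: π = q_Z(298 − 2(q_Z + q_W)) − 16q_Z − 3q_Z².
∂π/∂q_Z = 282 − 10q_Z − 2q_W = 0, so q_Z = 28.2 − 0.2q_W.
Setting q_Z = q_W in the reaction function: q_Z = 28.2 − 0.2q_Z, so q_Z = 28.2 / 1.2 = 23.5.
Equilibrium price: P = 298 − 2·47 = 204.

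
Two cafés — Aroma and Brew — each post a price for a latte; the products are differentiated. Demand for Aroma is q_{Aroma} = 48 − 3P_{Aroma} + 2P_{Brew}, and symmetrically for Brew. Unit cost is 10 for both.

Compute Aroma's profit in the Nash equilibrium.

270.75

Aroma's profit: π = (P_{Aroma} − 10)(48 − 3P_{Aroma} + 2P_{Brew}).
∂π/∂P_{Aroma} = 78 − 6P_{Aroma} + 2P_{Brew} = 0 ⇒ P_{Aroma} = 13 + (1/3)P_{Brew}.
By symmetry P_{Brew} = P_{Aroma}; substituting into the reaction function, (2/3)P_{Aroma} = 13 and P_{Aroma} = 19.5.
q_{Aroma} = 48 − 3·19.5 + 2·19.5 = 28.5.
Profit = (19.5 − 10)·28.5 = 270.75.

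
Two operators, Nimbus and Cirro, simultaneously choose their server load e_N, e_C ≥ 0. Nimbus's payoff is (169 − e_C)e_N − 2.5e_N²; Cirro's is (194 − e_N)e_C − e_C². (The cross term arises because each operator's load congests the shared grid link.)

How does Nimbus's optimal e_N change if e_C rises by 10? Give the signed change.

Expanding Nimbus's payoff: 169e_N − e_Ce_N − 2.5e_N².
∂π/∂e_N = 169 − e_C − 5e_N = 0, so e_N = 33.8 − 0.2e_C.
The reaction-function slope is −0.2, so a 10-unit rise in e_C moves e_N by −0.2 × 10 = −2. Nimbus's best response falls — the actions are strategic substitutes.

-2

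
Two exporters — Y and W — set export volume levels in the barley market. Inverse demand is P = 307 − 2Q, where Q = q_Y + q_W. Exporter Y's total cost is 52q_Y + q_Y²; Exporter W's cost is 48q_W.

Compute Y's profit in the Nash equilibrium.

Exporter Y's profit: π = q_Y(307 − 2(q_Y + q_W)) − 52q_Y − q_Y².
∂π/∂q_Y = 255 − 6q_Y − 2q_W = 0, so q_Y = 42.5 − (1/3)q_W.
For W: ∂π/∂q_W = 259 − 4q_W − 2q_Y = 0 ⇒ q_W = 64.75 − 0.5q_Y.
Solving the two reaction functions simultaneously: (1 − (−1/3)(−0.5))q_Y = 42.5 − (1/3)·64.75, so (5/6)q_Y = 251/12 and q_Y = 25.1.
Then q_W = 64.75 − 0.5·25.1 = 52.2.
Price P = 307 − 2·77.3 = 152.4.
Y's profit: (152.4 − 52)·25.1 − (25.1)² = 1890.03.

1890.03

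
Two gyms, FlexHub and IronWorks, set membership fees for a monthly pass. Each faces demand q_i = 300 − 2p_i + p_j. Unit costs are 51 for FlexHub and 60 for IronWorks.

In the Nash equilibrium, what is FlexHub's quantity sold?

FlexHub's profit: π = (p_{FlexHub} − 51)(300 − 2p_{FlexHub} + p_{IronWorks}).
∂π/∂p_{FlexHub} = 402 − 4p_{FlexHub} + p_{IronWorks} = 0 ⇒ p_{FlexHub} = 100.5 + 0.25p_{IronWorks}.
Similarly p_{IronWorks} = 105 + 0.25p_{FlexHub}.
Substituting the second reaction function into the first: p_{FlexHub} = 100.5 + 0.25(105 + 0.25p_{FlexHub}), which gives 0.9375p_{FlexHub} = 126.75 ⇒ p_{FlexHub} = 135.2.
Then p_{IronWorks} = 105 + 0.25·135.2 = 138.8.
q_{FlexHub} = 300 − 2·135.2 + 138.8 = 168.4.

168.4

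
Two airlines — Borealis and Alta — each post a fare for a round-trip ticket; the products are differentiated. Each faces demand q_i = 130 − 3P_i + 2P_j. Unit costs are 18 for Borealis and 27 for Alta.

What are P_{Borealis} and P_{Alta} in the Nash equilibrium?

Borealis's profit: π = (P_{Borealis} − 18)(130 − 3P_{Borealis} + 2P_{Alta}).
∂π/∂P_{Borealis} = 184 − 6P_{Borealis} + 2P_{Alta} = 0 ⇒ P_{Borealis} = 92/3 + (1/3)P_{Alta}.
Similarly P_{Alta} = 211/6 + (1/3)P_{Borealis}.
Substituting the second reaction function into the first: P_{Borealis} = 92/3 + (1/3)(211/6 + (1/3)P_{Borealis}), which gives (8/9)P_{Borealis} = 763/18 ⇒ P_{Borealis} = 47.6875.
Then P_{Alta} = 211/6 + (1/3)·47.6875 = 51.0625.

47.6875, 51.0625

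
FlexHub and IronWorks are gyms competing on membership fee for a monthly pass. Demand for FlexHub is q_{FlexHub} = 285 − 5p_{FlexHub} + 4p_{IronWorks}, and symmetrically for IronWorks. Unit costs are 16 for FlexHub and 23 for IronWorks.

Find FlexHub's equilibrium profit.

FlexHub's profit: π = (p_{FlexHub} − 16)(285 − 5p_{FlexHub} + 4p_{IronWorks}).
∂π/∂p_{FlexHub} = 365 − 10p_{FlexHub} + 4p_{IronWorks} = 0 ⇒ p_{FlexHub} = 36.5 + 0.4p_{IronWorks}.
Similarly p_{IronWorks} = 40 + 0.4p_{FlexHub}.
Substituting the second reaction function into the first: p_{FlexHub} = 36.5 + 0.4(40 + 0.4p_{FlexHub}), which gives 0.84p_{FlexHub} = 52.5 ⇒ p_{FlexHub} = 62.5.
Then p_{IronWorks} = 40 + 0.4·62.5 = 65.
q_{FlexHub} = 285 − 5·62.5 + 4·65 = 232.5.
Profit = (62.5 − 16)·232.5 = 10811.25.

10811.25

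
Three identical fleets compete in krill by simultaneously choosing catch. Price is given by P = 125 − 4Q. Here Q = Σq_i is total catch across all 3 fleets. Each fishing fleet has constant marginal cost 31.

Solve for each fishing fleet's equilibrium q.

A representative fishing fleet's profit is π_i = q_i(125 − 4Q) − 31q_i, with Q = q_i + Σ_{j≠i} q_j.
First-order condition: 94 − 8q_i − 4Σ_{j≠i} q_j = 0.
In a symmetric equilibrium every fishing fleet chooses the same q, so Σ_{j≠i} q_j = 2q. The condition becomes 94 − 16q = 0, giving q = 94/16 = 5.875.

5.875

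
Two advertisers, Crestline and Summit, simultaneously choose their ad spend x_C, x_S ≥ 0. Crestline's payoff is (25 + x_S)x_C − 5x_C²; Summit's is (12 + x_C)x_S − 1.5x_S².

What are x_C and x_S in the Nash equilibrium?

3, 5

Expanding Crestline's payoff: 25x_C + x_Sx_C − 5x_C².
∂π/∂x_C = 25 + x_S − 10x_C = 0, so x_C = 2.5 + 0.1x_S.
Likewise for Summit: x_S = 4 + (1/3)x_C.
Substituting the second reaction function into the first: x_C = 2.5 + 0.1(4 + (1/3)x_C), which gives (29/30)x_C = 2.9 ⇒ x_C = 3.
Then x_S = 4 + (1/3)·3 = 5.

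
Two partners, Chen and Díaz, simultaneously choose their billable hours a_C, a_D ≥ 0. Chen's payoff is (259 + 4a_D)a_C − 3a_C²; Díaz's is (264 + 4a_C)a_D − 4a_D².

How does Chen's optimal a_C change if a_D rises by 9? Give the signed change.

Expanding Chen's payoff: 259a_C + 4a_Da_C − 3a_C².
∂π/∂a_C = 259 + 4a_D − 6a_C = 0, so a_C = 259/6 + (2/3)a_D.
The reaction-function slope is 2/3, so a 9-unit rise in a_D moves a_C by 2/3 × 9 = 6. Chen's best response rises — the actions are strategic complements.

6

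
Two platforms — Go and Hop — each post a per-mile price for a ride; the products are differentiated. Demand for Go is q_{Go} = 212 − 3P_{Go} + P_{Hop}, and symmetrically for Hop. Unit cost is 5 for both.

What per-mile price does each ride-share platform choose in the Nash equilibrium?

Go's profit: π = (P_{Go} − 5)(212 − 3P_{Go} + P_{Hop}).
∂π/∂P_{Go} = 227 − 6P_{Go} + P_{Hop} = 0 ⇒ P_{Go} = 227/6 + (1/6)P_{Hop}.
By symmetry P_{Hop} = P_{Go}; substituting into the reaction function, (5/6)P_{Go} = 227/6 and P_{Go} = 45.4.

45.4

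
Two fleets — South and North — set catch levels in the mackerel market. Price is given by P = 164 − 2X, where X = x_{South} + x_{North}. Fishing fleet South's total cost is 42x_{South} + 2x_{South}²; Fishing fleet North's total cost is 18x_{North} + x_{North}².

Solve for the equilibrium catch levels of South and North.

Fishing fleet South's profit: π = x_{South}(164 − 2(x_{South} + x_{North})) − 42x_{South} − 2x_{South}².
∂π/∂x_{South} = 122 − 8x_{South} − 2x_{North} = 0, so x_{South} = 15.25 − 0.25x_{North}.
For North: ∂π/∂x_{North} = 146 − 6x_{North} − 2x_{South} = 0 ⇒ x_{North} = 73/3 − (1/3)x_{South}.
Plugging x_{North} into South's best response: x_{South} = 15.25 − 0.25(73/3 − (1/3)x_{South}) ⇒ (11/12)x_{South} = 55/6, so x_{South} = 10.
Then x_{North} = 73/3 − (1/3)·10 = 21.

10, 21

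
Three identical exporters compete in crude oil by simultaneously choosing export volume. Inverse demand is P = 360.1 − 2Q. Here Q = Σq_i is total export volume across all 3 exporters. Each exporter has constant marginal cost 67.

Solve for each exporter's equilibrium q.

A representative exporter's profit is π_i = q_i(360.1 − 2Q) − 67q_i, with Q = q_i + Σ_{j≠i} q_j.
First-order condition: 293.1 − 4q_i − 2Σ_{j≠i} q_j = 0.
Imposing symmetry (q_j = q for all j) turns Σ_{j≠i} q_j into 2q, so 293.1 = 8q and q = 36.6375.

36.6375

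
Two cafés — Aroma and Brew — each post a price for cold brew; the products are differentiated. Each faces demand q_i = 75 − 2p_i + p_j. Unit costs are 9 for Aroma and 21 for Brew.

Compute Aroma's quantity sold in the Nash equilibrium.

47.2

Aroma's profit: π = (p_{Aroma} − 9)(75 − 2p_{Aroma} + p_{Brew}).
∂π/∂p_{Aroma} = 93 − 4p_{Aroma} + p_{Brew} = 0 ⇒ p_{Aroma} = 23.25 + 0.25p_{Brew}.
Similarly p_{Brew} = 29.25 + 0.25p_{Aroma}.
Substituting the second reaction function into the first: p_{Aroma} = 23.25 + 0.25(29.25 + 0.25p_{Aroma}), which gives 0.9375p_{Aroma} = 30.5625 ⇒ p_{Aroma} = 32.6.
Then p_{Brew} = 29.25 + 0.25·32.6 = 37.4.
q_{Aroma} = 75 − 2·32.6 + 37.4 = 47.2.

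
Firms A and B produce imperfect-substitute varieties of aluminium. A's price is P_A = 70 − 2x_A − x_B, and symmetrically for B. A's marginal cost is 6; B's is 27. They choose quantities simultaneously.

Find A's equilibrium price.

Firm A's profit: π = x_A(70 − 2x_A − x_B) − 6x_A.
∂π/∂x_A = 64 − 4x_A − x_B = 0 ⇒ x_A = 16 − 0.25x_B.
Similarly x_B = 10.75 − 0.25x_A.
Plugging x_B into A's best response: x_A = 16 − 0.25(10.75 − 0.25x_A) ⇒ 0.9375x_A = 13.3125, so x_A = 14.2.
Then x_B = 10.75 − 0.25·14.2 = 7.2.
P_A = 70 − 2·14.2 − 7.2 = 34.4.

34.4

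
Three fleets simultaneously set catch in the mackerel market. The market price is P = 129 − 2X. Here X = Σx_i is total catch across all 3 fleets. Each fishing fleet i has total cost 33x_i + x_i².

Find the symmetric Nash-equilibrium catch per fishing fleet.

A representative fishing fleet's profit is π_i = x_i(129 − 2X) − 33x_i − x_i², with X = x_i + Σ_{j≠i} x_j.
First-order condition: 96 − 6x_i − 2Σ_{j≠i} x_j = 0.
Imposing symmetry (x_j = x for all j) turns Σ_{j≠i} x_j into 2x, so 96 = 10x and x = 9.6.

9.6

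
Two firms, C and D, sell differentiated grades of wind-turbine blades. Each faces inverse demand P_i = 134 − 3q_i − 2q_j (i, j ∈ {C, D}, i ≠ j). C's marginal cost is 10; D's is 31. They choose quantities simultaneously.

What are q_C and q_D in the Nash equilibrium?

16.8125, 11.5625

Firm C's profit: π = q_C(134 − 3q_C − 2q_D) − 10q_C.
∂π/∂q_C = 124 − 6q_C − 2q_D = 0 ⇒ q_C = 62/3 − (1/3)q_D.
Similarly q_D = 103/6 − (1/3)q_C.
Plugging q_D into C's best response: q_C = 62/3 − (1/3)(103/6 − (1/3)q_C) ⇒ (8/9)q_C = 269/18, so q_C = 16.8125.
Then q_D = 103/6 − (1/3)·16.8125 = 11.5625.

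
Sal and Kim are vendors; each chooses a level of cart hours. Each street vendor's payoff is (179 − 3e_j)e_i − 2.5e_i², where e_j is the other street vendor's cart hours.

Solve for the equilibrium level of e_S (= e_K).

22.375

Sal's payoff is (179 − 3e_K)e_S − 2.5e_S².
∂π/∂e_S = 179 − 3e_K − 5e_S = 0, so e_S = 35.8 − 0.6e_K.
The game is symmetric, so in equilibrium e_K = e_S: the reaction function gives 1.6e_S = 35.8, hence e_S = 22.375.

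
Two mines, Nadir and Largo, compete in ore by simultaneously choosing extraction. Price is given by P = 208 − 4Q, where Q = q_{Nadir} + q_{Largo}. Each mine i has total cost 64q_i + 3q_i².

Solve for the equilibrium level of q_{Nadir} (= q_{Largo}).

8

Mine Nadir's profit: π = q_{Nadir}(208 − 4(q_{Nadir} + q_{Largo})) − 64q_{Nadir} − 3q_{Nadir}².
∂π/∂q_{Nadir} = 144 − 14q_{Nadir} − 4q_{Largo} = 0, so q_{Nadir} = 72/7 − (2/7)q_{Largo}.
The game is symmetric, so in equilibrium q_{Largo} = q_{Nadir}: the reaction function gives (9/7)q_{Nadir} = 72/7, hence q_{Nadir} = 8.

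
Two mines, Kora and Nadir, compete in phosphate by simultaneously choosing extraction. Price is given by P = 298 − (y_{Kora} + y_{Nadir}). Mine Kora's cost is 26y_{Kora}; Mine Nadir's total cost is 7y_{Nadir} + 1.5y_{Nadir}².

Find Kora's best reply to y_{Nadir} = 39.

Mine Kora's profit: π = y_{Kora}(298 − (y_{Kora} + y_{Nadir})) − 26y_{Kora}.
∂π/∂y_{Kora} = 272 − 2y_{Kora} − y_{Nadir} = 0, so y_{Kora} = 136 − 0.5y_{Nadir}.
At y_{Nadir} = 39: y_{Kora} = 136 − 0.5·39 = 116.5.

116.5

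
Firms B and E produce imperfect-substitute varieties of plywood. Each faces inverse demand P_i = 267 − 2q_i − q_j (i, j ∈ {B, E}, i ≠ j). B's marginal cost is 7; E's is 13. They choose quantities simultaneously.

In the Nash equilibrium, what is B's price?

Firm B's profit: π = q_B(267 − 2q_B − q_E) − 7q_B.
∂π/∂q_B = 260 − 4q_B − q_E = 0 ⇒ q_B = 65 − 0.25q_E.
Similarly q_E = 63.5 − 0.25q_B.
Solving the two reaction functions simultaneously: (1 − (−0.25)(−0.25))q_B = 65 − 0.25·63.5, so 0.9375q_B = 49.125 and q_B = 52.4.
Then q_E = 63.5 − 0.25·52.4 = 50.4.
P_B = 267 − 2·52.4 − 50.4 = 111.8.

111.8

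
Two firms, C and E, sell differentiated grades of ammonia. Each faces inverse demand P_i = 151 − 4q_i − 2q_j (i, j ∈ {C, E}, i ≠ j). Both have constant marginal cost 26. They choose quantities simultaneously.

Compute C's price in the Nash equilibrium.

Firm C's profit: π = q_C(151 − 4q_C − 2q_E) − 26q_C.
∂π/∂q_C = 125 − 8q_C − 2q_E = 0 ⇒ q_C = 15.625 − 0.25q_E.
By symmetry q_E = q_C; substituting into the reaction function, 1.25q_C = 15.625 and q_C = 12.5.
P_C = 151 − 4·12.5 − 2·12.5 = 76.

76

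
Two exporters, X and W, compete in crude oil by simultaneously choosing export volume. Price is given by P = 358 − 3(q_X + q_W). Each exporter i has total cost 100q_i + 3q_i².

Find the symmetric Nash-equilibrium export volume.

Exporter X's profit: π = q_X(358 − 3(q_X + q_W)) − 100q_X − 3q_X².
∂π/∂q_X = 258 − 12q_X − 3q_W = 0, so q_X = 21.5 − 0.25q_W.
The game is symmetric, so in equilibrium q_W = q_X: the reaction function gives 1.25q_X = 21.5, hence q_X = 17.2.

17.2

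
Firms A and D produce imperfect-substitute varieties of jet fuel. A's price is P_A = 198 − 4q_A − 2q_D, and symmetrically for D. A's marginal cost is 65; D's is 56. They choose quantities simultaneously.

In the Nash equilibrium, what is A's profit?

Firm A's profit: π = q_A(198 − 4q_A − 2q_D) − 65q_A.
∂π/∂q_A = 133 − 8q_A − 2q_D = 0 ⇒ q_A = 16.625 − 0.25q_D.
Similarly q_D = 17.75 − 0.25q_A.
Substituting the second reaction function into the first: q_A = 16.625 − 0.25(17.75 − 0.25q_A), which gives 0.9375q_A = 12.1875 ⇒ q_A = 13.
Then q_D = 17.75 − 0.25·13 = 14.5.
P_A = 198 − 4·13 − 2·14.5 = 117.
Profit = (117 − 65)·13 = 676.

676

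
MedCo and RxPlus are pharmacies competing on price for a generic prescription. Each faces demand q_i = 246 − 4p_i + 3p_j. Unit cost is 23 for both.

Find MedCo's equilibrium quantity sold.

MedCo's profit: π = (p_{MedCo} − 23)(246 − 4p_{MedCo} + 3p_{RxPlus}).
∂π/∂p_{MedCo} = 338 − 8p_{MedCo} + 3p_{RxPlus} = 0 ⇒ p_{MedCo} = 42.25 + 0.375p_{RxPlus}.
The game is symmetric, so in equilibrium p_{RxPlus} = p_{MedCo}: the reaction function gives 0.625p_{MedCo} = 42.25, hence p_{MedCo} = 67.6.
q_{MedCo} = 246 − 4·67.6 + 3·67.6 = 178.4.

178.4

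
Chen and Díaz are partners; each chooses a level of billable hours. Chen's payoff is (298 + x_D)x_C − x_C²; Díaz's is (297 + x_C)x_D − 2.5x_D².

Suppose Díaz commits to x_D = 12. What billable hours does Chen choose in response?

Expanding Chen's payoff: 298x_C + x_Dx_C − x_C².
∂π/∂x_C = 298 + x_D − 2x_C = 0, so x_C = 149 + 0.5x_D.
At x_D = 12: x_C = 149 + 0.5·12 = 155.

155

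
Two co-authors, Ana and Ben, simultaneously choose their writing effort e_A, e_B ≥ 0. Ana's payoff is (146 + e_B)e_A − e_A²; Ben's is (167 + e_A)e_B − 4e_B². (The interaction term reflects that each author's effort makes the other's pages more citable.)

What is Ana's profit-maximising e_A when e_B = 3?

Expanding Ana's payoff: 146e_A + e_Be_A − e_A².
∂π/∂e_A = 146 + e_B − 2e_A = 0, so e_A = 73 + 0.5e_B.
At e_B = 3: e_A = 73 + 0.5·3 = 74.5.

74.5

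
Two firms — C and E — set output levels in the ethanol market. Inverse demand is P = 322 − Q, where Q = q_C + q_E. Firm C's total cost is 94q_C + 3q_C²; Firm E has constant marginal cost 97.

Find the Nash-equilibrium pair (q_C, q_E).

Firm C's profit: π = q_C(322 − (q_C + q_E)) − 94q_C − 3q_C².
∂π/∂q_C = 228 − 8q_C − q_E = 0, so q_C = 28.5 − 0.125q_E.
For E: ∂π/∂q_E = 225 − 2q_E − q_C = 0 ⇒ q_E = 112.5 − 0.5q_C.
Substituting the second reaction function into the first: q_C = 28.5 − 0.125(112.5 − 0.5q_C), which gives 0.9375q_C = 14.4375 ⇒ q_C = 15.4.
Then q_E = 112.5 − 0.5·15.4 = 104.8.

15.4, 104.8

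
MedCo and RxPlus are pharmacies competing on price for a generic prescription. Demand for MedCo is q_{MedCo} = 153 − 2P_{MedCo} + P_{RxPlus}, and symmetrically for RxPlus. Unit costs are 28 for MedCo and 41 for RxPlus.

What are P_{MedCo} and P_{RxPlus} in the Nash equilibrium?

71.4, 76.6

MedCo's profit: π = (P_{MedCo} − 28)(153 − 2P_{MedCo} + P_{RxPlus}).
∂π/∂P_{MedCo} = 209 − 4P_{MedCo} + P_{RxPlus} = 0 ⇒ P_{MedCo} = 52.25 + 0.25P_{RxPlus}.
Similarly P_{RxPlus} = 58.75 + 0.25P_{MedCo}.
Plugging P_{RxPlus} into MedCo's best response: P_{MedCo} = 52.25 + 0.25(58.75 + 0.25P_{MedCo}) ⇒ 0.9375P_{MedCo} = 66.9375, so P_{MedCo} = 71.4.
Then P_{RxPlus} = 58.75 + 0.25·71.4 = 76.6.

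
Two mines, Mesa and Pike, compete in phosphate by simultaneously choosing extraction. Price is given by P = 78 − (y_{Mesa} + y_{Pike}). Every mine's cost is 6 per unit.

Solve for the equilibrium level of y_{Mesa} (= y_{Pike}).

24

Mine Mesa's profit: π = y_{Mesa}(78 − (y_{Mesa} + y_{Pike})) − 6y_{Mesa}.
∂π/∂y_{Mesa} = 72 − 2y_{Mesa} − y_{Pike} = 0, so y_{Mesa} = 36 − 0.5y_{Pike}.
Setting y_{Mesa} = y_{Pike} in the reaction function: y_{Mesa} = 36 − 0.5y_{Mesa}, so y_{Mesa} = 36 / 1.5 = 24.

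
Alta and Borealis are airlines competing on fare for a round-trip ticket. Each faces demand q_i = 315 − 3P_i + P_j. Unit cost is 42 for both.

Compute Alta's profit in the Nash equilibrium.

Alta's profit: π = (P_{Alta} − 42)(315 − 3P_{Alta} + P_{Borealis}).
∂π/∂P_{Alta} = 441 − 6P_{Alta} + P_{Borealis} = 0 ⇒ P_{Alta} = 73.5 + (1/6)P_{Borealis}.
By symmetry P_{Borealis} = P_{Alta}; substituting into the reaction function, (5/6)P_{Alta} = 73.5 and P_{Alta} = 88.2.
q_{Alta} = 315 − 3·88.2 + 88.2 = 138.6.
Profit = (88.2 − 42)·138.6 = 6403.32.

6403.32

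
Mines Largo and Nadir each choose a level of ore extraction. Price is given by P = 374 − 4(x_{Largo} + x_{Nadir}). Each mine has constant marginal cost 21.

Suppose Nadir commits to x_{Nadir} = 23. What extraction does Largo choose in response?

32.625

Mine Largo's profit: π = x_{Largo}(374 − 4(x_{Largo} + x_{Nadir})) − 21x_{Largo}.
∂π/∂x_{Largo} = 353 − 8x_{Largo} − 4x_{Nadir} = 0, so x_{Largo} = 44.125 − 0.5x_{Nadir}.
At x_{Nadir} = 23: x_{Largo} = 44.125 − 0.5·23 = 32.625.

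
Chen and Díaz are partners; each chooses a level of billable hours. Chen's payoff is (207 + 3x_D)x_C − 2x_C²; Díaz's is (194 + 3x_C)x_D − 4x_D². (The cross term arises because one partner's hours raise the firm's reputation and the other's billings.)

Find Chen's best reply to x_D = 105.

Expanding Chen's payoff: 207x_C + 3x_Dx_C − 2x_C².
∂π/∂x_C = 207 + 3x_D − 4x_C = 0, so x_C = 51.75 + 0.75x_D.
At x_D = 105: x_C = 51.75 + 0.75·105 = 130.5.

130.5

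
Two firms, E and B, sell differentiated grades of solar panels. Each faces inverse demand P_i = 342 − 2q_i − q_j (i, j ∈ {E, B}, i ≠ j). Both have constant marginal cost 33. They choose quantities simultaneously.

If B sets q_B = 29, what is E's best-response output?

70

Firm E's profit: π = q_E(342 − 2q_E − q_B) − 33q_E.
∂π/∂q_E = 309 − 4q_E − q_B = 0 ⇒ q_E = 77.25 − 0.25q_B.
At q_B = 29: q_E = 77.25 − 0.25·29 = 70.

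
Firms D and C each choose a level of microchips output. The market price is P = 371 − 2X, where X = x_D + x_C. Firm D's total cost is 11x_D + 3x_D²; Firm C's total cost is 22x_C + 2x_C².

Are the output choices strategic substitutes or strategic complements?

Firm D's profit: π = x_D(371 − 2(x_D + x_C)) − 11x_D − 3x_D².
∂π/∂x_D = 360 − 10x_D − 2x_C = 0, so x_D = 36 − 0.2x_C.
The best-response slope dx_D/dx_C = −0.2 < 0: the reaction function is downward-sloping, so the choices are strategic substitutes.

strategic substitutes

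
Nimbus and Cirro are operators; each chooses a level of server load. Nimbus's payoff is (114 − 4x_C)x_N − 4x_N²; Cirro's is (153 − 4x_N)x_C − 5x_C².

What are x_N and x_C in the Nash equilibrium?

Expanding Nimbus's payoff: 114x_N − 4x_Cx_N − 4x_N².
∂π/∂x_N = 114 − 4x_C − 8x_N = 0, so x_N = 14.25 − 0.5x_C.
Likewise for Cirro: x_C = 15.3 − 0.4x_N.
Plugging x_C into Nimbus's best response: x_N = 14.25 − 0.5(15.3 − 0.4x_N) ⇒ 0.8x_N = 6.6, so x_N = 8.25.
Then x_C = 15.3 − 0.4·8.25 = 12.

8.25, 12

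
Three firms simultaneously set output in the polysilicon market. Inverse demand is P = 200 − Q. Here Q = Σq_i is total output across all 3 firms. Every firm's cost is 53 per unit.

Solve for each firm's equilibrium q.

36.75

A representative firm's profit is π_i = q_i(200 − Q) − 53q_i, with Q = q_i + Σ_{j≠i} q_j.
First-order condition: 147 − 2q_i − Σ_{j≠i} q_j = 0.
In a symmetric equilibrium every firm chooses the same q, so Σ_{j≠i} q_j = 2q. The condition becomes 147 − 4q = 0, giving q = 147/4 = 36.75.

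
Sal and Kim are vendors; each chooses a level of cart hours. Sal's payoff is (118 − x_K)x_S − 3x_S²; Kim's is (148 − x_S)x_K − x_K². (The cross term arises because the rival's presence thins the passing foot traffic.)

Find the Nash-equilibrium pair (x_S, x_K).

Expanding Sal's payoff: 118x_S − x_Kx_S − 3x_S².
∂π/∂x_S = 118 − x_K − 6x_S = 0, so x_S = 59/3 − (1/6)x_K.
Likewise for Kim: x_K = 74 − 0.5x_S.
Plugging x_K into Sal's best response: x_S = 59/3 − (1/6)(74 − 0.5x_S) ⇒ (11/12)x_S = 22/3, so x_S = 8.
Then x_K = 74 − 0.5·8 = 70.

8, 70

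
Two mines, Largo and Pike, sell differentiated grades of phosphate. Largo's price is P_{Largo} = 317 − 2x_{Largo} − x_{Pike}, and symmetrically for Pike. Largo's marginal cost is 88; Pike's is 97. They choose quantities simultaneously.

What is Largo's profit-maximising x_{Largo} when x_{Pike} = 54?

43.75

Mine Largo's profit: π = x_{Largo}(317 − 2x_{Largo} − x_{Pike}) − 88x_{Largo}.
∂π/∂x_{Largo} = 229 − 4x_{Largo} − x_{Pike} = 0 ⇒ x_{Largo} = 57.25 − 0.25x_{Pike}.
At x_{Pike} = 54: x_{Largo} = 57.25 − 0.25·54 = 43.75.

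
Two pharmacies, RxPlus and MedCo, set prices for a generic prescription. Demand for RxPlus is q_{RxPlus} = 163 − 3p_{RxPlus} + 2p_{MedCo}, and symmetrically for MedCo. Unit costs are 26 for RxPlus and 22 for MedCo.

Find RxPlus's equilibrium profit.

3366.75

RxPlus's profit: π = (p_{RxPlus} − 26)(163 − 3p_{RxPlus} + 2p_{MedCo}).
∂π/∂p_{RxPlus} = 241 − 6p_{RxPlus} + 2p_{MedCo} = 0 ⇒ p_{RxPlus} = 241/6 + (1/3)p_{MedCo}.
Similarly p_{MedCo} = 229/6 + (1/3)p_{RxPlus}.
Solving the two reaction functions simultaneously: (1 − (1/3)(1/3))p_{RxPlus} = 241/6 + (1/3)·(229/6), so (8/9)p_{RxPlus} = 476/9 and p_{RxPlus} = 59.5.
Then p_{MedCo} = 229/6 + (1/3)·59.5 = 58.
q_{RxPlus} = 163 − 3·59.5 + 2·58 = 100.5.
Profit = (59.5 − 26)·100.5 = 3366.75.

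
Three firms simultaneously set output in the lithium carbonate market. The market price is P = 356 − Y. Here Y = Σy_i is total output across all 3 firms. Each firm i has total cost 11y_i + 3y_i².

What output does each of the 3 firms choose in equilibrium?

A representative firm's profit is π_i = y_i(356 − Y) − 11y_i − 3y_i², with Y = y_i + Σ_{j≠i} y_j.
First-order condition: 345 − 8y_i − Σ_{j≠i} y_j = 0.
With identical firms, set every y_j = y: then 345 − 8y − 2y = 0, i.e. y = 345/10 = 34.5.

34.5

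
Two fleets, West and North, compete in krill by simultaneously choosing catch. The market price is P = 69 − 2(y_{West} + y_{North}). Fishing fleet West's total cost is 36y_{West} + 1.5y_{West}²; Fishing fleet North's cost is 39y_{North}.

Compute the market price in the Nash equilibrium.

Fishing fleet West's profit: π = y_{West}(69 − 2(y_{West} + y_{North})) − 36y_{West} − 1.5y_{West}².
∂π/∂y_{West} = 33 − 7y_{West} − 2y_{North} = 0, so y_{West} = 33/7 − (2/7)y_{North}.
For North: ∂π/∂y_{North} = 30 − 4y_{North} − 2y_{West} = 0 ⇒ y_{North} = 7.5 − 0.5y_{West}.
Plugging y_{North} into West's best response: y_{West} = 33/7 − (2/7)(7.5 − 0.5y_{West}) ⇒ (6/7)y_{West} = 18/7, so y_{West} = 3.
Then y_{North} = 7.5 − 0.5·3 = 6.
Equilibrium price: P = 69 − 2·9 = 51.

51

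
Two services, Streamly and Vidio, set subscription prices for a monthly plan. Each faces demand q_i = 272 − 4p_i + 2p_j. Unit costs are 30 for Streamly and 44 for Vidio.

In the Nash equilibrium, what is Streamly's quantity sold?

148.8

Streamly's profit: π = (p_{Streamly} − 30)(272 − 4p_{Streamly} + 2p_{Vidio}).
∂π/∂p_{Streamly} = 392 − 8p_{Streamly} + 2p_{Vidio} = 0 ⇒ p_{Streamly} = 49 + 0.25p_{Vidio}.
Similarly p_{Vidio} = 56 + 0.25p_{Streamly}.
Substituting the second reaction function into the first: p_{Streamly} = 49 + 0.25(56 + 0.25p_{Streamly}), which gives 0.9375p_{Streamly} = 63 ⇒ p_{Streamly} = 67.2.
Then p_{Vidio} = 56 + 0.25·67.2 = 72.8.
q_{Streamly} = 272 − 4·67.2 + 2·72.8 = 148.8.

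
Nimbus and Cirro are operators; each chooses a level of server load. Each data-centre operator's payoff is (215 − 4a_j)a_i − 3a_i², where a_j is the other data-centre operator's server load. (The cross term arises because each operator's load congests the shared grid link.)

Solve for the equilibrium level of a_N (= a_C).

21.5

Nimbus's payoff is (215 − 4a_C)a_N − 3a_N².
∂π/∂a_N = 215 − 4a_C − 6a_N = 0, so a_N = 215/6 − (2/3)a_C.
Setting a_N = a_C in the reaction function: a_N = 215/6 − (2/3)a_N, so a_N = (215/6) / (5/3) = 21.5.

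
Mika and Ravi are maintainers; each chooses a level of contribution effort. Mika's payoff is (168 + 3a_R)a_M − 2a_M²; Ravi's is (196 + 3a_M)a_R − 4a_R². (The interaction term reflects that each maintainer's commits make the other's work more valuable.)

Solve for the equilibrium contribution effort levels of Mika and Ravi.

Expanding Mika's payoff: 168a_M + 3a_Ra_M − 2a_M².
∂π/∂a_M = 168 + 3a_R − 4a_M = 0, so a_M = 42 + 0.75a_R.
Likewise for Ravi: a_R = 24.5 + 0.375a_M.
Plugging a_R into Mika's best response: a_M = 42 + 0.75(24.5 + 0.375a_M) ⇒ (23/32)a_M = 60.375, so a_M = 84.
Then a_R = 24.5 + 0.375·84 = 56.

84, 56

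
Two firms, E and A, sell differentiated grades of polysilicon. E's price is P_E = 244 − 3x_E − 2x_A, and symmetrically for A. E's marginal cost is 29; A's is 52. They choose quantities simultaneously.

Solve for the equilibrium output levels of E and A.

28.3125, 22.5625

Firm E's profit: π = x_E(244 − 3x_E − 2x_A) − 29x_E.
∂π/∂x_E = 215 − 6x_E − 2x_A = 0 ⇒ x_E = 215/6 − (1/3)x_A.
Similarly x_A = 32 − (1/3)x_E.
Plugging x_A into E's best response: x_E = 215/6 − (1/3)(32 − (1/3)x_E) ⇒ (8/9)x_E = 151/6, so x_E = 28.3125.
Then x_A = 32 − (1/3)·28.3125 = 22.5625.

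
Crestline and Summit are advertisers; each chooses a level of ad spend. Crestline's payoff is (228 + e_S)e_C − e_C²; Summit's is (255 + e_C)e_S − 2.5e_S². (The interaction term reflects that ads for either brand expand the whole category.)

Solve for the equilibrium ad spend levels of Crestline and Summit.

Expanding Crestline's payoff: 228e_C + e_Se_C − e_C².
∂π/∂e_C = 228 + e_S − 2e_C = 0, so e_C = 114 + 0.5e_S.
Likewise for Summit: e_S = 51 + 0.2e_C.
Substituting the second reaction function into the first: e_C = 114 + 0.5(51 + 0.2e_C), which gives 0.9e_C = 139.5 ⇒ e_C = 155.
Then e_S = 51 + 0.2·155 = 82.

155, 82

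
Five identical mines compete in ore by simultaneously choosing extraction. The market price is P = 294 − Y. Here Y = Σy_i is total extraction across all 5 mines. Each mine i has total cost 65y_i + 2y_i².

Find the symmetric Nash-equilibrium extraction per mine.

A representative mine's profit is π_i = y_i(294 − Y) − 65y_i − 2y_i², with Y = y_i + Σ_{j≠i} y_j.
First-order condition: 229 − 6y_i − Σ_{j≠i} y_j = 0.
Imposing symmetry (y_j = y for all j) turns Σ_{j≠i} y_j into 4y, so 229 = 10y and y = 22.9.

22.9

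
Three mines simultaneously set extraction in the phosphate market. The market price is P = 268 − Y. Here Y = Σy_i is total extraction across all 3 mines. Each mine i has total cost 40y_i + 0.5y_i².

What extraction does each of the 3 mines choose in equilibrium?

A representative mine's profit is π_i = y_i(268 − Y) − 40y_i − 0.5y_i², with Y = y_i + Σ_{j≠i} y_j.
First-order condition: 228 − 3y_i − Σ_{j≠i} y_j = 0.
In a symmetric equilibrium every mine chooses the same y, so Σ_{j≠i} y_j = 2y. The condition becomes 228 − 5y = 0, giving y = 228/5 = 45.6.

45.6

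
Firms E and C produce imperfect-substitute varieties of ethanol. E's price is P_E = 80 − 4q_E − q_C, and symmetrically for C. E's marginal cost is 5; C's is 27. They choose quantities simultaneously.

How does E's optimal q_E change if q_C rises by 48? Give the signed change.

-6

Firm E's profit: π = q_E(80 − 4q_E − q_C) − 5q_E.
∂π/∂q_E = 75 − 8q_E − q_C = 0 ⇒ q_E = 9.375 − 0.125q_C.
The reaction-function slope is −0.125, so a 48-unit rise in q_C moves q_E by −0.125 × 48 = −6. E's best response falls — the actions are strategic substitutes.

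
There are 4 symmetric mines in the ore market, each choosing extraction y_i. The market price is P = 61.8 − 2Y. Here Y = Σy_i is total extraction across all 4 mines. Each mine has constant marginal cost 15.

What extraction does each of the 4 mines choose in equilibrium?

A representative mine's profit is π_i = y_i(61.8 − 2Y) − 15y_i, with Y = y_i + Σ_{j≠i} y_j.
First-order condition: 46.8 − 4y_i − 2Σ_{j≠i} y_j = 0.
Imposing symmetry (y_j = y for all j) turns Σ_{j≠i} y_j into 3y, so 46.8 = 10y and y = 4.68.

4.68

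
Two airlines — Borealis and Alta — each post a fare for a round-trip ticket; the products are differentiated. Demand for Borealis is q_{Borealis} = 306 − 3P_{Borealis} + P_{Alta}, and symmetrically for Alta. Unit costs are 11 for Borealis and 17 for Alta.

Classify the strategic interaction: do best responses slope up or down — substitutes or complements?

strategic complements

Borealis's profit: π = (P_{Borealis} − 11)(306 − 3P_{Borealis} + P_{Alta}).
∂π/∂P_{Borealis} = 339 − 6P_{Borealis} + P_{Alta} = 0 ⇒ P_{Borealis} = 56.5 + (1/6)P_{Alta}.
The best-response slope dP_{Borealis}/dP_{Alta} = 1/6 > 0: the reaction function is upward-sloping, so the choices are strategic complements.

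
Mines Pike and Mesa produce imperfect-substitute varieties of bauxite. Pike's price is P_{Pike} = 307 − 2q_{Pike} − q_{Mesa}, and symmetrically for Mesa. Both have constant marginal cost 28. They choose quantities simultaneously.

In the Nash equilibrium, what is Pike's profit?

6227.28

Mine Pike's profit: π = q_{Pike}(307 − 2q_{Pike} − q_{Mesa}) − 28q_{Pike}.
∂π/∂q_{Pike} = 279 − 4q_{Pike} − q_{Mesa} = 0 ⇒ q_{Pike} = 69.75 − 0.25q_{Mesa}.
By symmetry q_{Mesa} = q_{Pike}; substituting into the reaction function, 1.25q_{Pike} = 69.75 and q_{Pike} = 55.8.
P_{Pike} = 307 − 2·55.8 − 55.8 = 139.6.
Profit = (139.6 − 28)·55.8 = 6227.28.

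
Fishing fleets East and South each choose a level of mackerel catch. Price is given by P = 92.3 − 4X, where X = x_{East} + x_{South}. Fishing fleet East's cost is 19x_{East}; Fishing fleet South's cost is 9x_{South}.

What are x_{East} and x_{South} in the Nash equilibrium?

5.275, 7.775

Fishing fleet East's profit: π = x_{East}(92.3 − 4(x_{East} + x_{South})) − 19x_{East}.
∂π/∂x_{East} = 73.3 − 8x_{East} − 4x_{South} = 0, so x_{East} = 9.1625 − 0.5x_{South}.
By the same steps for South: x_{South} = 10.4125 − 0.5x_{East}.
Plugging x_{South} into East's best response: x_{East} = 9.1625 − 0.5(10.4125 − 0.5x_{East}) ⇒ 0.75x_{East} = 633/160, so x_{East} = 5.275.
Then x_{South} = 10.4125 − 0.5·5.275 = 7.775.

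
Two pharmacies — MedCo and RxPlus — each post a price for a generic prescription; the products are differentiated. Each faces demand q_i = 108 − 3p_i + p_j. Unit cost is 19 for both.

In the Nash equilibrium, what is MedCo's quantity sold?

MedCo's profit: π = (p_{MedCo} − 19)(108 − 3p_{MedCo} + p_{RxPlus}).
∂π/∂p_{MedCo} = 165 − 6p_{MedCo} + p_{RxPlus} = 0 ⇒ p_{MedCo} = 27.5 + (1/6)p_{RxPlus}.
By symmetry p_{RxPlus} = p_{MedCo}; substituting into the reaction function, (5/6)p_{MedCo} = 27.5 and p_{MedCo} = 33.
q_{MedCo} = 108 − 3·33 + 33 = 42.

42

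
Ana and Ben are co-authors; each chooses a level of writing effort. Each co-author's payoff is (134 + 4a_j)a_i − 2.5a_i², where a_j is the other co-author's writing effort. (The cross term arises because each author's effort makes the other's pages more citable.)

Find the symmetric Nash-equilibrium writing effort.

Ana's payoff is (134 + 4a_B)a_A − 2.5a_A².
∂π/∂a_A = 134 + 4a_B − 5a_A = 0, so a_A = 26.8 + 0.8a_B.
Setting a_A = a_B in the reaction function: a_A = 26.8 + 0.8a_A, so a_A = 26.8 / 0.2 = 134.

134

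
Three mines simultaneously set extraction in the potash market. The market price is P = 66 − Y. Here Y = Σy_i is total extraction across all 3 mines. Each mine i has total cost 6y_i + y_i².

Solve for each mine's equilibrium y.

A representative mine's profit is π_i = y_i(66 − Y) − 6y_i − y_i², with Y = y_i + Σ_{j≠i} y_j.
First-order condition: 60 − 4y_i − Σ_{j≠i} y_j = 0.
In a symmetric equilibrium every mine chooses the same y, so Σ_{j≠i} y_j = 2y. The condition becomes 60 − 6y = 0, giving y = 60/6 = 10.

10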